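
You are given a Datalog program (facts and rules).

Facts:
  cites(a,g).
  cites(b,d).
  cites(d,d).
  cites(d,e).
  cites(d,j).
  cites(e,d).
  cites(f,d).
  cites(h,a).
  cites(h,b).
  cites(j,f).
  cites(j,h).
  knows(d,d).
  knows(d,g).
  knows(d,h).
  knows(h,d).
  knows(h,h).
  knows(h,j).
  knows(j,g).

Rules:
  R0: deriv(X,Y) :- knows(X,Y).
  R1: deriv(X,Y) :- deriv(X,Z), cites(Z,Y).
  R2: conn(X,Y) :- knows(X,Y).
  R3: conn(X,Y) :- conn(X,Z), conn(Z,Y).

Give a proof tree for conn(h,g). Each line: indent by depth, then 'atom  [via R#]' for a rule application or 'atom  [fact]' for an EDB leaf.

round 1: derive conn(d,d) via R2 from knows(d,d)
round 1: derive conn(d,g) via R2 from knows(d,g)
round 1: derive conn(d,h) via R2 from knows(d,h)
round 1: derive conn(h,d) via R2 from knows(h,d)
round 1: derive conn(h,h) via R2 from knows(h,h)
round 1: derive conn(h,j) via R2 from knows(h,j)
round 1: derive conn(j,g) via R2 from knows(j,g)
round 2: derive conn(d,j) via R3 from conn(d,h), conn(h,j)
round 2: derive conn(h,g) via R3 from conn(h,d), conn(d,g)

conn(h,g)  [via R3]
  conn(h,d)  [via R2]
    knows(h,d)  [fact]
  conn(d,g)  [via R2]
    knows(d,g)  [fact]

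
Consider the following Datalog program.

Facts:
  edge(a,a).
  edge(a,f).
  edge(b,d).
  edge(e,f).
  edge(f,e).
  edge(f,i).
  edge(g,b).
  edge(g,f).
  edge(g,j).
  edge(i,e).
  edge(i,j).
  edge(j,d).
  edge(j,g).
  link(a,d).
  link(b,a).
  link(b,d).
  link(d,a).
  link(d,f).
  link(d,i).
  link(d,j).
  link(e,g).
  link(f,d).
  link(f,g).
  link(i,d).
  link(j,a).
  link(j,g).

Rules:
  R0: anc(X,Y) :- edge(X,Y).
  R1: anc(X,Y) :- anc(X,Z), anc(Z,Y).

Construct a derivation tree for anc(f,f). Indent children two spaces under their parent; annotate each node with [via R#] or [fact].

anc(f,f)  [via R1]
  anc(f,e)  [via R0]
    edge(f,e)  [fact]
  anc(e,f)  [via R0]
    edge(e,f)  [fact]

round 1: derive anc(a,a) via R0 from edge(a,a)
round 1: derive anc(a,f) via R0 from edge(a,f)
round 1: derive anc(b,d) via R0 from edge(b,d)
round 1: derive anc(e,f) via R0 from edge(e,f)
round 1: derive anc(f,e) via R0 from edge(f,e)
round 1: derive anc(f,i) via R0 from edge(f,i)
round 1: derive anc(g,b) via R0 from edge(g,b)
round 1: derive anc(g,f) via R0 from edge(g,f)
round 1: derive anc(g,j) via R0 from edge(g,j)
round 1: derive anc(i,e) via R0 from edge(i,e)
round 1: derive anc(i,j) via R0 from edge(i,j)
round 1: derive anc(j,d) via R0 from edge(j,d)
round 1: derive anc(j,g) via R0 from edge(j,g)
round 2: derive anc(a,e) via R1 from anc(a,f), anc(f,e)
round 2: derive anc(a,i) via R1 from anc(a,f), anc(f,i)
round 2: derive anc(e,e) via R1 from anc(e,f), anc(f,e)
round 2: derive anc(e,i) via R1 from anc(e,f), anc(f,i)
round 2: derive anc(f,f) via R1 from anc(f,e), anc(e,f)
round 2: derive anc(f,j) via R1 from anc(f,i), anc(i,j)
round 2: derive anc(g,d) via R1 from anc(g,b), anc(b,d)
round 2: derive anc(g,e) via R1 from anc(g,f), anc(f,e)
round 2: derive anc(g,g) via R1 from anc(g,j), anc(j,g)
round 2: derive anc(g,i) via R1 from anc(g,f), anc(f,i)
round 2: derive anc(i,d) via R1 from anc(i,j), anc(j,d)
round 2: derive anc(i,f) via R1 from anc(i,e), anc(e,f)
round 2: derive anc(i,g) via R1 from anc(i,j), anc(j,g)
round 2: derive anc(j,b) via R1 from anc(j,g), anc(g,b)
round 2: derive anc(j,f) via R1 from anc(j,g), anc(g,f)
round 2: derive anc(j,j) via R1 from anc(j,g), anc(g,j)
round 3: derive anc(a,d) via R1 from anc(a,i), anc(i,d)
round 3: derive anc(a,g) via R1 from anc(a,i), anc(i,g)
round 3: derive anc(a,j) via R1 from anc(a,f), anc(f,j)
round 3: derive anc(e,d) via R1 from anc(e,i), anc(i,d)
round 3: derive anc(e,g) via R1 from anc(e,i), anc(i,g)
round 3: derive anc(e,j) via R1 from anc(e,f), anc(f,j)
round 3: derive anc(f,b) via R1 from anc(f,j), anc(j,b)
round 3: derive anc(f,d) via R1 from anc(f,i), anc(i,d)
round 3: derive anc(f,g) via R1 from anc(f,i), anc(i,g)
round 3: derive anc(i,b) via R1 from anc(i,g), anc(g,b)
round 3: derive anc(i,i) via R1 from anc(i,e), anc(e,i)
round 3: derive anc(j,e) via R1 from anc(j,f), anc(f,e)
round 3: derive anc(j,i) via R1 from anc(j,f), anc(f,i)
round 4: derive anc(a,b) via R1 from anc(a,f), anc(f,b)
round 4: derive anc(e,b) via R1 from anc(e,f), anc(f,b)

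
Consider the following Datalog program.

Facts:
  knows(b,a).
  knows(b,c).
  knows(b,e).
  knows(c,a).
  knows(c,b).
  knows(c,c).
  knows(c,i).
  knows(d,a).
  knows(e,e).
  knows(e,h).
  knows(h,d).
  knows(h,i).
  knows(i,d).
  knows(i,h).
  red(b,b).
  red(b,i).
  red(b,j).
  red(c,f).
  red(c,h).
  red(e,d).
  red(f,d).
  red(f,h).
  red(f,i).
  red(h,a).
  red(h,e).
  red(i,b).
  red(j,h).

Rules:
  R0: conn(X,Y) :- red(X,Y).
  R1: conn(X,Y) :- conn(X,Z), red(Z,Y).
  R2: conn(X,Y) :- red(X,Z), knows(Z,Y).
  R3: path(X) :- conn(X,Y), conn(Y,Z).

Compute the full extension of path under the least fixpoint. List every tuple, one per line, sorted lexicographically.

round 1: derive conn(b,b) via R0 from red(b,b)
round 1: derive conn(b,i) via R0 from red(b,i)
round 1: derive conn(b,j) via R0 from red(b,j)
round 1: derive conn(c,f) via R0 from red(c,f)
round 1: derive conn(c,h) via R0 from red(c,h)
round 1: derive conn(e,d) via R0 from red(e,d)
round 1: derive conn(f,d) via R0 from red(f,d)
round 1: derive conn(f,h) via R0 from red(f,h)
round 1: derive conn(f,i) via R0 from red(f,i)
round 1: derive conn(h,a) via R0 from red(h,a)
round 1: derive conn(h,e) via R0 from red(h,e)
round 1: derive conn(i,b) via R0 from red(i,b)
round 1: derive conn(j,h) via R0 from red(j,h)
round 1: derive conn(b,a) via R2 from red(b,b), knows(b,a)
round 1: derive conn(b,c) via R2 from red(b,b), knows(b,c)
round 1: derive conn(b,d) via R2 from red(b,i), knows(i,d)
round 1: derive conn(b,e) via R2 from red(b,b), knows(b,e)
round 1: derive conn(b,h) via R2 from red(b,i), knows(i,h)
round 1: derive conn(c,d) via R2 from red(c,h), knows(h,d)
round 1: derive conn(c,i) via R2 from red(c,h), knows(h,i)
round 1: derive conn(e,a) via R2 from red(e,d), knows(d,a)
round 1: derive conn(f,a) via R2 from red(f,d), knows(d,a)
round 1: derive conn(h,h) via R2 from red(h,e), knows(e,h)
round 1: derive conn(i,a) via R2 from red(i,b), knows(b,a)
round 1: derive conn(i,c) via R2 from red(i,b), knows(b,c)
round 1: derive conn(i,e) via R2 from red(i,b), knows(b,e)
round 1: derive conn(j,d) via R2 from red(j,h), knows(h,d)
round 1: derive conn(j,i) via R2 from red(j,h), knows(h,i)
round 2: derive conn(b,f) via R1 from conn(b,c), red(c,f)
round 2: derive conn(c,a) via R1 from conn(c,h), red(h,a)
round 2: derive conn(c,b) via R1 from conn(c,i), red(i,b)
round 2: derive conn(c,e) via R1 from conn(c,h), red(h,e)
round 2: derive conn(f,b) via R1 from conn(f,i), red(i,b)
round 2: derive conn(f,e) via R1 from conn(f,h), red(h,e)
round 2: derive conn(h,d) via R1 from conn(h,e), red(e,d)
round 2: derive conn(i,d) via R1 from conn(i,e), red(e,d)
round 2: derive conn(i,f) via R1 from conn(i,c), red(c,f)
round 2: derive conn(i,h) via R1 from conn(i,c), red(c,h)
round 2: derive conn(i,i) via R1 from conn(i,b), red(b,i)
round 2: derive conn(i,j) via R1 from conn(i,b), red(b,j)
round 2: derive conn(j,a) via R1 from conn(j,h), red(h,a)
round 2: derive conn(j,b) via R1 from conn(j,i), red(i,b)
round 2: derive conn(j,e) via R1 from conn(j,h), red(h,e)
round 2: derive path(b) via R3 from conn(b,b), conn(b,a)
round 2: derive path(c) via R3 from conn(c,f), conn(f,a)
round 2: derive path(f) via R3 from conn(f,h), conn(h,a)
round 2: derive path(h) via R3 from conn(h,e), conn(e,a)
round 2: derive path(i) via R3 from conn(i,b), conn(b,a)
round 2: derive path(j) via R3 from conn(j,h), conn(h,a)
round 3: derive conn(c,j) via R1 from conn(c,b), red(b,j)
round 3: derive conn(f,j) via R1 from conn(f,b), red(b,j)
round 3: derive conn(j,j) via R1 from conn(j,b), red(b,j)

path(b)
path(c)
path(f)
path(h)
path(i)
path(j)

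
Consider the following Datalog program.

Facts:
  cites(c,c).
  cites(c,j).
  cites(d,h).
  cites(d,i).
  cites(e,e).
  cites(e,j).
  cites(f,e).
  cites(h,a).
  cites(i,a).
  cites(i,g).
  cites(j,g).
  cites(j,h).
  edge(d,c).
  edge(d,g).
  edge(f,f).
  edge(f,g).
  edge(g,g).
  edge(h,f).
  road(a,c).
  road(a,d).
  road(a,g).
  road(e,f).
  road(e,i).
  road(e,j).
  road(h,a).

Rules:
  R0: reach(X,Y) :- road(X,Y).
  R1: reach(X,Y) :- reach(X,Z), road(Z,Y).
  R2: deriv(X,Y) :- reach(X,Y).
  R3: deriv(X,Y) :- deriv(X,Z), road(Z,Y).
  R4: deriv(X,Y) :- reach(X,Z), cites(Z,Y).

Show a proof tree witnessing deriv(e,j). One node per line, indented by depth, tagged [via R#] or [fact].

round 1: derive reach(a,c) via R0 from road(a,c)
round 1: derive reach(a,d) via R0 from road(a,d)
round 1: derive reach(a,g) via R0 from road(a,g)
round 1: derive reach(e,f) via R0 from road(e,f)
round 1: derive reach(e,i) via R0 from road(e,i)
round 1: derive reach(e,j) via R0 from road(e,j)
round 1: derive reach(h,a) via R0 from road(h,a)
round 2: derive reach(h,c) via R1 from reach(h,a), road(a,c)
round 2: derive reach(h,d) via R1 from reach(h,a), road(a,d)
round 2: derive reach(h,g) via R1 from reach(h,a), road(a,g)
round 2: derive deriv(a,c) via R2 from reach(a,c)
round 2: derive deriv(a,d) via R2 from reach(a,d)
round 2: derive deriv(a,g) via R2 from reach(a,g)
round 2: derive deriv(e,f) via R2 from reach(e,f)
round 2: derive deriv(e,i) via R2 from reach(e,i)
round 2: derive deriv(e,j) via R2 from reach(e,j)
round 2: derive deriv(h,a) via R2 from reach(h,a)
round 2: derive deriv(a,h) via R4 from reach(a,d), cites(d,h)
round 2: derive deriv(a,i) via R4 from reach(a,d), cites(d,i)
round 2: derive deriv(a,j) via R4 from reach(a,c), cites(c,j)
round 2: derive deriv(e,a) via R4 from reach(e,i), cites(i,a)
round 2: derive deriv(e,e) via R4 from reach(e,f), cites(f,e)
round 2: derive deriv(e,g) via R4 from reach(e,i), cites(i,g)
round 2: derive deriv(e,h) via R4 from reach(e,j), cites(j,h)
round 3: derive deriv(h,c) via R2 from reach(h,c)
round 3: derive deriv(h,d) via R2 from reach(h,d)
round 3: derive deriv(h,g) via R2 from reach(h,g)
round 3: derive deriv(a,a) via R3 from deriv(a,h), road(h,a)
round 3: derive deriv(e,c) via R3 from deriv(e,a), road(a,c)
round 3: derive deriv(e,d) via R3 from deriv(e,a), road(a,d)
round 3: derive deriv(h,h) via R4 from reach(h,d), cites(d,h)
round 3: derive deriv(h,i) via R4 from reach(h,d), cites(d,i)
round 3: derive deriv(h,j) via R4 from reach(h,c), cites(c,j)

deriv(e,j)  [via R2]
  reach(e,j)  [via R0]
    road(e,j)  [fact]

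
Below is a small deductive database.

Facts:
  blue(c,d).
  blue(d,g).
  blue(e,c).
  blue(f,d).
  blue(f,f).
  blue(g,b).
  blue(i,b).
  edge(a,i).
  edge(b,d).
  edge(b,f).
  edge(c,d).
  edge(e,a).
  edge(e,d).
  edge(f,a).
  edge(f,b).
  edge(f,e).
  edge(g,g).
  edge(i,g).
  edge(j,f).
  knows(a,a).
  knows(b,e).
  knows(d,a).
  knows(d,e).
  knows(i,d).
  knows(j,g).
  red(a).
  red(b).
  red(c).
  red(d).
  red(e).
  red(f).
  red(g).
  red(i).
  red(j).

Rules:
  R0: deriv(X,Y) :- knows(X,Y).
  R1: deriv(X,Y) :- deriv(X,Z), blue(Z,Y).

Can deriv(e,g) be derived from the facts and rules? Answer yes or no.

no

round 1: derive deriv(a,a) via R0 from knows(a,a)
round 1: derive deriv(b,e) via R0 from knows(b,e)
round 1: derive deriv(d,a) via R0 from knows(d,a)
round 1: derive deriv(d,e) via R0 from knows(d,e)
round 1: derive deriv(i,d) via R0 from knows(i,d)
round 1: derive deriv(j,g) via R0 from knows(j,g)
round 2: derive deriv(b,c) via R1 from deriv(b,e), blue(e,c)
round 2: derive deriv(d,c) via R1 from deriv(d,e), blue(e,c)
round 2: derive deriv(i,g) via R1 from deriv(i,d), blue(d,g)
round 2: derive deriv(j,b) via R1 from deriv(j,g), blue(g,b)
round 3: derive deriv(b,d) via R1 from deriv(b,c), blue(c,d)
round 3: derive deriv(d,d) via R1 from deriv(d,c), blue(c,d)
round 3: derive deriv(i,b) via R1 from deriv(i,g), blue(g,b)
round 4: derive deriv(b,g) via R1 from deriv(b,d), blue(d,g)
round 4: derive deriv(d,g) via R1 from deriv(d,d), blue(d,g)
round 5: derive deriv(b,b) via R1 from deriv(b,g), blue(g,b)
round 5: derive deriv(d,b) via R1 from deriv(d,g), blue(g,b)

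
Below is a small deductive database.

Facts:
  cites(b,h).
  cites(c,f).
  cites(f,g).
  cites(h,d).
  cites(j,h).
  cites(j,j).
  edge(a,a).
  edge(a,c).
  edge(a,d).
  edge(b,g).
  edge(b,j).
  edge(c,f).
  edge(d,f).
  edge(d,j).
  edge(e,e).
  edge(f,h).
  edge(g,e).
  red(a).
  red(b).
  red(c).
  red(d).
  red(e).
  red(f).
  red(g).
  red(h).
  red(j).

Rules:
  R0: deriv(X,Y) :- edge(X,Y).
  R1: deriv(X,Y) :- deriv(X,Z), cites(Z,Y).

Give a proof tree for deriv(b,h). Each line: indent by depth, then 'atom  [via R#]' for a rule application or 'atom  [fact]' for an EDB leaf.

round 1: derive deriv(a,a) via R0 from edge(a,a)
round 1: derive deriv(a,c) via R0 from edge(a,c)
round 1: derive deriv(a,d) via R0 from edge(a,d)
round 1: derive deriv(b,g) via R0 from edge(b,g)
round 1: derive deriv(b,j) via R0 from edge(b,j)
round 1: derive deriv(c,f) via R0 from edge(c,f)
round 1: derive deriv(d,f) via R0 from edge(d,f)
round 1: derive deriv(d,j) via R0 from edge(d,j)
round 1: derive deriv(e,e) via R0 from edge(e,e)
round 1: derive deriv(f,h) via R0 from edge(f,h)
round 1: derive deriv(g,e) via R0 from edge(g,e)
round 2: derive deriv(a,f) via R1 from deriv(a,c), cites(c,f)
round 2: derive deriv(b,h) via R1 from deriv(b,j), cites(j,h)
round 2: derive deriv(c,g) via R1 from deriv(c,f), cites(f,g)
round 2: derive deriv(d,g) via R1 from deriv(d,f), cites(f,g)
round 2: derive deriv(d,h) via R1 from deriv(d,j), cites(j,h)
round 2: derive deriv(f,d) via R1 from deriv(f,h), cites(h,d)
round 3: derive deriv(a,g) via R1 from deriv(a,f), cites(f,g)
round 3: derive deriv(b,d) via R1 from deriv(b,h), cites(h,d)
round 3: derive deriv(d,d) via R1 from deriv(d,h), cites(h,d)

deriv(b,h)  [via R1]
  deriv(b,j)  [via R0]
    edge(b,j)  [fact]
  cites(j,h)  [fact]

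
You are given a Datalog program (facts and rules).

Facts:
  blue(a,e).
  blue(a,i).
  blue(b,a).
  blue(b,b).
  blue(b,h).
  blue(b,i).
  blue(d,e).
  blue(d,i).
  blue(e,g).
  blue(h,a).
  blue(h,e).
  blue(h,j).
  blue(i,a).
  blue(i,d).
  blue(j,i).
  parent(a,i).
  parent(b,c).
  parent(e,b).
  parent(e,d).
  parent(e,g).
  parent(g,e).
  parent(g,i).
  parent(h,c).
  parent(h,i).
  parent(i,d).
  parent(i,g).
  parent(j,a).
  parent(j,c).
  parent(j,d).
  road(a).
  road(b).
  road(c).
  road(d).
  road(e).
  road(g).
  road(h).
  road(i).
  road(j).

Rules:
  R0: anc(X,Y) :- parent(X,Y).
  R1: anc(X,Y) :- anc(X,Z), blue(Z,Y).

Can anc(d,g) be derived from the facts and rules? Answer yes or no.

no

round 1: derive anc(a,i) via R0 from parent(a,i)
round 1: derive anc(b,c) via R0 from parent(b,c)
round 1: derive anc(e,b) via R0 from parent(e,b)
round 1: derive anc(e,d) via R0 from parent(e,d)
round 1: derive anc(e,g) via R0 from parent(e,g)
round 1: derive anc(g,e) via R0 from parent(g,e)
round 1: derive anc(g,i) via R0 from parent(g,i)
round 1: derive anc(h,c) via R0 from parent(h,c)
round 1: derive anc(h,i) via R0 from parent(h,i)
round 1: derive anc(i,d) via R0 from parent(i,d)
round 1: derive anc(i,g) via R0 from parent(i,g)
round 1: derive anc(j,a) via R0 from parent(j,a)
round 1: derive anc(j,c) via R0 from parent(j,c)
round 1: derive anc(j,d) via R0 from parent(j,d)
round 2: derive anc(a,a) via R1 from anc(a,i), blue(i,a)
round 2: derive anc(a,d) via R1 from anc(a,i), blue(i,d)
round 2: derive anc(e,a) via R1 from anc(e,b), blue(b,a)
round 2: derive anc(e,e) via R1 from anc(e,d), blue(d,e)
round 2: derive anc(e,h) via R1 from anc(e,b), blue(b,h)
round 2: derive anc(e,i) via R1 from anc(e,b), blue(b,i)
round 2: derive anc(g,a) via R1 from anc(g,i), blue(i,a)
round 2: derive anc(g,d) via R1 from anc(g,i), blue(i,d)
round 2: derive anc(g,g) via R1 from anc(g,e), blue(e,g)
round 2: derive anc(h,a) via R1 from anc(h,i), blue(i,a)
round 2: derive anc(h,d) via R1 from anc(h,i), blue(i,d)
round 2: derive anc(i,e) via R1 from anc(i,d), blue(d,e)
round 2: derive anc(i,i) via R1 from anc(i,d), blue(d,i)
round 2: derive anc(j,e) via R1 from anc(j,a), blue(a,e)
round 2: derive anc(j,i) via R1 from anc(j,a), blue(a,i)
round 3: derive anc(a,e) via R1 from anc(a,a), blue(a,e)
round 3: derive anc(e,j) via R1 from anc(e,h), blue(h,j)
round 3: derive anc(h,e) via R1 from anc(h,a), blue(a,e)
round 3: derive anc(i,a) via R1 from anc(i,i), blue(i,a)
round 3: derive anc(j,g) via R1 from anc(j,e), blue(e,g)
round 4: derive anc(a,g) via R1 from anc(a,e), blue(e,g)
round 4: derive anc(h,g) via R1 from anc(h,e), blue(e,g)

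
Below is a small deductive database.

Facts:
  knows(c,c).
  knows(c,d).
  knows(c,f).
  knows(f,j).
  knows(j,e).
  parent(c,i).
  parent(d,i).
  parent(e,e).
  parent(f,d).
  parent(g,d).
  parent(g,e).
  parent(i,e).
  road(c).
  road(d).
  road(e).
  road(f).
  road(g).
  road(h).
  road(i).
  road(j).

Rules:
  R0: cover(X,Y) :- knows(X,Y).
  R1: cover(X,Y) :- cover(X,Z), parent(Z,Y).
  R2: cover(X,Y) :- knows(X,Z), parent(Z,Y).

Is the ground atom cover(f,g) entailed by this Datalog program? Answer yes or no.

round 1: derive cover(c,c) via R0 from knows(c,c)
round 1: derive cover(c,d) via R0 from knows(c,d)
round 1: derive cover(c,f) via R0 from knows(c,f)
round 1: derive cover(f,j) via R0 from knows(f,j)
round 1: derive cover(j,e) via R0 from knows(j,e)
round 1: derive cover(c,i) via R2 from knows(c,c), parent(c,i)
round 2: derive cover(c,e) via R1 from cover(c,i), parent(i,e)

no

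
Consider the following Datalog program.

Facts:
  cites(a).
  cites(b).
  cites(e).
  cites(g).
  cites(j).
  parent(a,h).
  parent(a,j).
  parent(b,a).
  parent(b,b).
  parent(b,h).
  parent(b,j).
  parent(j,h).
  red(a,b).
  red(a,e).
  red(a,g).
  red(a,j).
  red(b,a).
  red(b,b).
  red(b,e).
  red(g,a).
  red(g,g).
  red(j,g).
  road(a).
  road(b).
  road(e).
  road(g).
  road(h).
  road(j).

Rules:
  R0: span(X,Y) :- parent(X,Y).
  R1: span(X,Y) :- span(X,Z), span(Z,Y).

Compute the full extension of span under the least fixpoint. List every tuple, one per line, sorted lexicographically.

span(a,h)
span(a,j)
span(b,a)
span(b,b)
span(b,h)
span(b,j)
span(j,h)

round 1: derive span(a,h) via R0 from parent(a,h)
round 1: derive span(a,j) via R0 from parent(a,j)
round 1: derive span(b,a) via R0 from parent(b,a)
round 1: derive span(b,b) via R0 from parent(b,b)
round 1: derive span(b,h) via R0 from parent(b,h)
round 1: derive span(b,j) via R0 from parent(b,j)
round 1: derive span(j,h) via R0 from parent(j,h)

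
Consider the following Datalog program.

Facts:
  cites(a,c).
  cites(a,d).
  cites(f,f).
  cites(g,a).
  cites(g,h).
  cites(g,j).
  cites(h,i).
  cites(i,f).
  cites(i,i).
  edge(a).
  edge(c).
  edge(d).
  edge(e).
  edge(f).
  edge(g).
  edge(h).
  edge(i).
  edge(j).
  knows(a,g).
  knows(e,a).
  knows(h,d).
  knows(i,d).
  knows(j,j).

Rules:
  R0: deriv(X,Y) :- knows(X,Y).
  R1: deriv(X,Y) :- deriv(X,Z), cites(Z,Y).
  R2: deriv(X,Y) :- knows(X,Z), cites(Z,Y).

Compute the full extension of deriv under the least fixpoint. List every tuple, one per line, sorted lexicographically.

deriv(a,a)
deriv(a,c)
deriv(a,d)
deriv(a,f)
deriv(a,g)
deriv(a,h)
deriv(a,i)
deriv(a,j)
deriv(e,a)
deriv(e,c)
deriv(e,d)
deriv(h,d)
deriv(i,d)
deriv(j,j)

round 1: derive deriv(a,g) via R0 from knows(a,g)
round 1: derive deriv(e,a) via R0 from knows(e,a)
round 1: derive deriv(h,d) via R0 from knows(h,d)
round 1: derive deriv(i,d) via R0 from knows(i,d)
round 1: derive deriv(j,j) via R0 from knows(j,j)
round 1: derive deriv(a,a) via R2 from knows(a,g), cites(g,a)
round 1: derive deriv(a,h) via R2 from knows(a,g), cites(g,h)
round 1: derive deriv(a,j) via R2 from knows(a,g), cites(g,j)
round 1: derive deriv(e,c) via R2 from knows(e,a), cites(a,c)
round 1: derive deriv(e,d) via R2 from knows(e,a), cites(a,d)
round 2: derive deriv(a,c) via R1 from deriv(a,a), cites(a,c)
round 2: derive deriv(a,d) via R1 from deriv(a,a), cites(a,d)
round 2: derive deriv(a,i) via R1 from deriv(a,h), cites(h,i)
round 3: derive deriv(a,f) via R1 from deriv(a,i), cites(i,f)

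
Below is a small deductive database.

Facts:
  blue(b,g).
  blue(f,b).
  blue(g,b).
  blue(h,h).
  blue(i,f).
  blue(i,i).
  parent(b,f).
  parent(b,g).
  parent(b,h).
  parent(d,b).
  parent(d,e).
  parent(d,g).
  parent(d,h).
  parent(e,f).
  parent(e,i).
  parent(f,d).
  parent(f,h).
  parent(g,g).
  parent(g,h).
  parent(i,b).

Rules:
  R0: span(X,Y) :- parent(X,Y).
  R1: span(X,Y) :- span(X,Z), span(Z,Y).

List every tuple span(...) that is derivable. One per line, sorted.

round 1: derive span(b,f) via R0 from parent(b,f)
round 1: derive span(b,g) via R0 from parent(b,g)
round 1: derive span(b,h) via R0 from parent(b,h)
round 1: derive span(d,b) via R0 from parent(d,b)
round 1: derive span(d,e) via R0 from parent(d,e)
round 1: derive span(d,g) via R0 from parent(d,g)
round 1: derive span(d,h) via R0 from parent(d,h)
round 1: derive span(e,f) via R0 from parent(e,f)
round 1: derive span(e,i) via R0 from parent(e,i)
round 1: derive span(f,d) via R0 from parent(f,d)
round 1: derive span(f,h) via R0 from parent(f,h)
round 1: derive span(g,g) via R0 from parent(g,g)
round 1: derive span(g,h) via R0 from parent(g,h)
round 1: derive span(i,b) via R0 from parent(i,b)
round 2: derive span(b,d) via R1 from span(b,f), span(f,d)
round 2: derive span(d,f) via R1 from span(d,b), span(b,f)
round 2: derive span(d,i) via R1 from span(d,e), span(e,i)
round 2: derive span(e,b) via R1 from span(e,i), span(i,b)
round 2: derive span(e,d) via R1 from span(e,f), span(f,d)
round 2: derive span(e,h) via R1 from span(e,f), span(f,h)
round 2: derive span(f,b) via R1 from span(f,d), span(d,b)
round 2: derive span(f,e) via R1 from span(f,d), span(d,e)
round 2: derive span(f,g) via R1 from span(f,d), span(d,g)
round 2: derive span(i,f) via R1 from span(i,b), span(b,f)
round 2: derive span(i,g) via R1 from span(i,b), span(b,g)
round 2: derive span(i,h) via R1 from span(i,b), span(b,h)
round 3: derive span(b,b) via R1 from span(b,d), span(d,b)
round 3: derive span(b,e) via R1 from span(b,d), span(d,e)
round 3: derive span(b,i) via R1 from span(b,d), span(d,i)
round 3: derive span(d,d) via R1 from span(d,b), span(b,d)
round 3: derive span(e,e) via R1 from span(e,d), span(d,e)
round 3: derive span(e,g) via R1 from span(e,b), span(b,g)
round 3: derive span(f,f) via R1 from span(f,b), span(b,f)
round 3: derive span(f,i) via R1 from span(f,d), span(d,i)
round 3: derive span(i,d) via R1 from span(i,b), span(b,d)
round 3: derive span(i,e) via R1 from span(i,f), span(f,e)
round 4: derive span(i,i) via R1 from span(i,b), span(b,i)

span(b,b)
span(b,d)
span(b,e)
span(b,f)
span(b,g)
span(b,h)
span(b,i)
span(d,b)
span(d,d)
span(d,e)
span(d,f)
span(d,g)
span(d,h)
span(d,i)
span(e,b)
span(e,d)
span(e,e)
span(e,f)
span(e,g)
span(e,h)
span(e,i)
span(f,b)
span(f,d)
span(f,e)
span(f,f)
span(f,g)
span(f,h)
span(f,i)
span(g,g)
span(g,h)
span(i,b)
span(i,d)
span(i,e)
span(i,f)
span(i,g)
span(i,h)
span(i,i)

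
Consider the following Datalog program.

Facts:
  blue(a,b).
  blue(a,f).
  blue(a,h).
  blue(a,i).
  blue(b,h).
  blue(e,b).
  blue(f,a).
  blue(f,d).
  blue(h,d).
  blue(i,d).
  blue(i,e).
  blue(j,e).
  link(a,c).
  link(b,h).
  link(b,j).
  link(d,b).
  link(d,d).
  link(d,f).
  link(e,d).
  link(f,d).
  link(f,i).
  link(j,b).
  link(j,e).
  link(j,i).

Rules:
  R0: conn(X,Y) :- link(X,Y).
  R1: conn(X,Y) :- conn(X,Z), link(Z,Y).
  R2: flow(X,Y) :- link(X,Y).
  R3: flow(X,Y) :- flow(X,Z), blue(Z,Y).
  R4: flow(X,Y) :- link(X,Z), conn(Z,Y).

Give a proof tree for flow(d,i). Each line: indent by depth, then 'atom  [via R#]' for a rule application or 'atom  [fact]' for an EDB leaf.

round 1: derive conn(a,c) via R0 from link(a,c)
round 1: derive conn(b,h) via R0 from link(b,h)
round 1: derive conn(b,j) via R0 from link(b,j)
round 1: derive conn(d,b) via R0 from link(d,b)
round 1: derive conn(d,d) via R0 from link(d,d)
round 1: derive conn(d,f) via R0 from link(d,f)
round 1: derive conn(e,d) via R0 from link(e,d)
round 1: derive conn(f,d) via R0 from link(f,d)
round 1: derive conn(f,i) via R0 from link(f,i)
round 1: derive conn(j,b) via R0 from link(j,b)
round 1: derive conn(j,e) via R0 from link(j,e)
round 1: derive conn(j,i) via R0 from link(j,i)
round 1: derive flow(a,c) via R2 from link(a,c)
round 1: derive flow(b,h) via R2 from link(b,h)
round 1: derive flow(b,j) via R2 from link(b,j)
round 1: derive flow(d,b) via R2 from link(d,b)
round 1: derive flow(d,d) via R2 from link(d,d)
round 1: derive flow(d,f) via R2 from link(d,f)
round 1: derive flow(e,d) via R2 from link(e,d)
round 1: derive flow(f,d) via R2 from link(f,d)
round 1: derive flow(f,i) via R2 from link(f,i)
round 1: derive flow(j,b) via R2 from link(j,b)
round 1: derive flow(j,e) via R2 from link(j,e)
round 1: derive flow(j,i) via R2 from link(j,i)
round 2: derive conn(b,b) via R1 from conn(b,j), link(j,b)
round 2: derive conn(b,e) via R1 from conn(b,j), link(j,e)
round 2: derive conn(b,i) via R1 from conn(b,j), link(j,i)
round 2: derive conn(d,h) via R1 from conn(d,b), link(b,h)
round 2: derive conn(d,i) via R1 from conn(d,f), link(f,i)
round 2: derive conn(d,j) via R1 from conn(d,b), link(b,j)
round 2: derive conn(e,b) via R1 from conn(e,d), link(d,b)
round 2: derive conn(e,f) via R1 from conn(e,d), link(d,f)
round 2: derive conn(f,b) via R1 from conn(f,d), link(d,b)
round 2: derive conn(f,f) via R1 from conn(f,d), link(d,f)
round 2: derive conn(j,d) via R1 from conn(j,e), link(e,d)
round 2: derive conn(j,h) via R1 from conn(j,b), link(b,h)
round 2: derive conn(j,j) via R1 from conn(j,b), link(b,j)
round 2: derive flow(b,d) via R3 from flow(b,h), blue(h,d)
round 2: derive flow(b,e) via R3 from flow(b,j), blue(j,e)
round 2: derive flow(d,a) via R3 from flow(d,f), blue(f,a)
round 2: derive flow(d,h) via R3 from flow(d,b), blue(b,h)
round 2: derive flow(f,e) via R3 from flow(f,i), blue(i,e)
round 2: derive flow(j,d) via R3 from flow(j,i), blue(i,d)
round 2: derive flow(j,h) via R3 from flow(j,b), blue(b,h)
round 2: derive flow(b,b) via R4 from link(b,j), conn(j,b)
round 2: derive flow(b,i) via R4 from link(b,j), conn(j,i)
round 2: derive flow(d,i) via R4 from link(d,f), conn(f,i)
round 2: derive flow(d,j) via R4 from link(d,b), conn(b,j)
round 2: derive flow(e,b) via R4 from link(e,d), conn(d,b)
round 2: derive flow(e,f) via R4 from link(e,d), conn(d,f)
round 2: derive flow(f,b) via R4 from link(f,d), conn(d,b)
round 2: derive flow(f,f) via R4 from link(f,d), conn(d,f)
round 2: derive flow(j,j) via R4 from link(j,b), conn(b,j)
round 3: derive conn(b,d) via R1 from conn(b,e), link(e,d)
round 3: derive conn(d,e) via R1 from conn(d,j), link(j,e)
round 3: derive conn(e,h) via R1 from conn(e,b), link(b,h)
round 3: derive conn(e,i) via R1 from conn(e,f), link(f,i)
round 3: derive conn(e,j) via R1 from conn(e,b), link(b,j)
round 3: derive conn(f,h) via R1 from conn(f,b), link(b,h)
round 3: derive conn(f,j) via R1 from conn(f,b), link(b,j)
round 3: derive conn(j,f) via R1 from conn(j,d), link(d,f)
round 3: derive flow(d,e) via R3 from flow(d,i), blue(i,e)
round 3: derive flow(e,a) via R3 from flow(e,f), blue(f,a)
round 3: derive flow(e,h) via R3 from flow(e,b), blue(b,h)
round 3: derive flow(f,a) via R3 from flow(f,f), blue(f,a)
round 3: derive flow(f,h) via R3 from flow(f,b), blue(b,h)
round 3: derive flow(e,i) via R4 from link(e,d), conn(d,i)
round 3: derive flow(e,j) via R4 from link(e,d), conn(d,j)
round 3: derive flow(f,j) via R4 from link(f,d), conn(d,j)
round 3: derive flow(j,f) via R4 from link(j,e), conn(e,f)
round 4: derive conn(b,f) via R1 from conn(b,d), link(d,f)
round 4: derive conn(e,e) via R1 from conn(e,j), link(j,e)
round 4: derive conn(f,e) via R1 from conn(f,j), link(j,e)
round 4: derive flow(e,e) via R3 from flow(e,i), blue(i,e)
round 4: derive flow(j,a) via R3 from flow(j,f), blue(f,a)
round 4: derive flow(b,f) via R4 from link(b,j), conn(j,f)
round 5: derive flow(b,a) via R3 from flow(b,f), blue(f,a)

flow(d,i)  [via R4]
  link(d,f)  [fact]
  conn(f,i)  [via R0]
    link(f,i)  [fact]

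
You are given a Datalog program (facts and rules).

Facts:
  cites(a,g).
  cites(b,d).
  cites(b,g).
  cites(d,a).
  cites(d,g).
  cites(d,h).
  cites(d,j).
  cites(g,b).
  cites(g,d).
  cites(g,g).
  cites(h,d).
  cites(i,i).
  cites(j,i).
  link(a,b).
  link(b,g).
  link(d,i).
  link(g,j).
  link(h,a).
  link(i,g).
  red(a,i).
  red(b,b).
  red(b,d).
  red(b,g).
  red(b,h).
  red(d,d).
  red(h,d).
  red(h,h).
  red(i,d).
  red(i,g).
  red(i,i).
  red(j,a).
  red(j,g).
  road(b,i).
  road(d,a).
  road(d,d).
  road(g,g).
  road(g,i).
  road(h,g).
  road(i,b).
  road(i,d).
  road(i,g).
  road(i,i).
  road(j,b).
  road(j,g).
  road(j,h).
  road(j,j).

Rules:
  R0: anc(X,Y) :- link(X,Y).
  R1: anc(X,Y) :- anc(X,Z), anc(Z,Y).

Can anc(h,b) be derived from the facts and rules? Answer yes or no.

yes

round 1: derive anc(a,b) via R0 from link(a,b)
round 1: derive anc(b,g) via R0 from link(b,g)
round 1: derive anc(d,i) via R0 from link(d,i)
round 1: derive anc(g,j) via R0 from link(g,j)
round 1: derive anc(h,a) via R0 from link(h,a)
round 1: derive anc(i,g) via R0 from link(i,g)
round 2: derive anc(a,g) via R1 from anc(a,b), anc(b,g)
round 2: derive anc(b,j) via R1 from anc(b,g), anc(g,j)
round 2: derive anc(d,g) via R1 from anc(d,i), anc(i,g)
round 2: derive anc(h,b) via R1 from anc(h,a), anc(a,b)
round 2: derive anc(i,j) via R1 from anc(i,g), anc(g,j)
round 3: derive anc(a,j) via R1 from anc(a,b), anc(b,j)
round 3: derive anc(d,j) via R1 from anc(d,g), anc(g,j)
round 3: derive anc(h,g) via R1 from anc(h,a), anc(a,g)
round 3: derive anc(h,j) via R1 from anc(h,b), anc(b,j)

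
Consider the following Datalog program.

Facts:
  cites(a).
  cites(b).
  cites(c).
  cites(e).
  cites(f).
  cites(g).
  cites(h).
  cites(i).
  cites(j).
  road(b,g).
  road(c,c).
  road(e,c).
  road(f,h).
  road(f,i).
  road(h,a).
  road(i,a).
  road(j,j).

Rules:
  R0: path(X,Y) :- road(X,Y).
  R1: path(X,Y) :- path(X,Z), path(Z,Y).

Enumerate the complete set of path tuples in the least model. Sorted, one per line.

path(b,g)
path(c,c)
path(e,c)
path(f,a)
path(f,h)
path(f,i)
path(h,a)
path(i,a)
path(j,j)

round 1: derive path(b,g) via R0 from road(b,g)
round 1: derive path(c,c) via R0 from road(c,c)
round 1: derive path(e,c) via R0 from road(e,c)
round 1: derive path(f,h) via R0 from road(f,h)
round 1: derive path(f,i) via R0 from road(f,i)
round 1: derive path(h,a) via R0 from road(h,a)
round 1: derive path(i,a) via R0 from road(i,a)
round 1: derive path(j,j) via R0 from road(j,j)
round 2: derive path(f,a) via R1 from path(f,h), path(h,a)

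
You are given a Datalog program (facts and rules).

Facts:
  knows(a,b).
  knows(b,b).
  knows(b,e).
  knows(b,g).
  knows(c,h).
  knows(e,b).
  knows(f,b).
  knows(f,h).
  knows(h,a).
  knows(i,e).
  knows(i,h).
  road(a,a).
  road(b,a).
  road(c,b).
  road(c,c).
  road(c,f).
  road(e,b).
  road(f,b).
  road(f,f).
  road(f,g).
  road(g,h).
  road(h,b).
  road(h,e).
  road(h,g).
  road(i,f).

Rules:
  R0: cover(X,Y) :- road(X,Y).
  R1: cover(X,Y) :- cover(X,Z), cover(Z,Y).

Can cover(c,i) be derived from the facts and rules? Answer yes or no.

round 1: derive cover(a,a) via R0 from road(a,a)
round 1: derive cover(b,a) via R0 from road(b,a)
round 1: derive cover(c,b) via R0 from road(c,b)
round 1: derive cover(c,c) via R0 from road(c,c)
round 1: derive cover(c,f) via R0 from road(c,f)
round 1: derive cover(e,b) via R0 from road(e,b)
round 1: derive cover(f,b) via R0 from road(f,b)
round 1: derive cover(f,f) via R0 from road(f,f)
round 1: derive cover(f,g) via R0 from road(f,g)
round 1: derive cover(g,h) via R0 from road(g,h)
round 1: derive cover(h,b) via R0 from road(h,b)
round 1: derive cover(h,e) via R0 from road(h,e)
round 1: derive cover(h,g) via R0 from road(h,g)
round 1: derive cover(i,f) via R0 from road(i,f)
round 2: derive cover(c,a) via R1 from cover(c,b), cover(b,a)
round 2: derive cover(c,g) via R1 from cover(c,f), cover(f,g)
round 2: derive cover(e,a) via R1 from cover(e,b), cover(b,a)
round 2: derive cover(f,a) via R1 from cover(f,b), cover(b,a)
round 2: derive cover(f,h) via R1 from cover(f,g), cover(g,h)
round 2: derive cover(g,b) via R1 from cover(g,h), cover(h,b)
round 2: derive cover(g,e) via R1 from cover(g,h), cover(h,e)
round 2: derive cover(g,g) via R1 from cover(g,h), cover(h,g)
round 2: derive cover(h,a) via R1 from cover(h,b), cover(b,a)
round 2: derive cover(h,h) via R1 from cover(h,g), cover(g,h)
round 2: derive cover(i,b) via R1 from cover(i,f), cover(f,b)
round 2: derive cover(i,g) via R1 from cover(i,f), cover(f,g)
round 3: derive cover(c,e) via R1 from cover(c,g), cover(g,e)
round 3: derive cover(c,h) via R1 from cover(c,f), cover(f,h)
round 3: derive cover(f,e) via R1 from cover(f,g), cover(g,e)
round 3: derive cover(g,a) via R1 from cover(g,b), cover(b,a)
round 3: derive cover(i,a) via R1 from cover(i,b), cover(b,a)
round 3: derive cover(i,e) via R1 from cover(i,g), cover(g,e)
round 3: derive cover(i,h) via R1 from cover(i,f), cover(f,h)

no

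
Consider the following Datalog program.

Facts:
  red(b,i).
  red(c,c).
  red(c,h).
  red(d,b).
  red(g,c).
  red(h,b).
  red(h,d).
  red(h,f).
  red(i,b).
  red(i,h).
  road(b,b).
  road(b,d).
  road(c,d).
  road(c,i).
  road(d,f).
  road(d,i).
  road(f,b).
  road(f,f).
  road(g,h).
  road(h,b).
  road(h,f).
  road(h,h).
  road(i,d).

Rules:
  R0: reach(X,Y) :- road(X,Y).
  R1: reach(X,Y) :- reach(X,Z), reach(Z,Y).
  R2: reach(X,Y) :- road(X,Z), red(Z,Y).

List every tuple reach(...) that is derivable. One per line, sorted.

reach(b,b)
reach(b,d)
reach(b,f)
reach(b,h)
reach(b,i)
reach(c,b)
reach(c,d)
reach(c,f)
reach(c,h)
reach(c,i)
reach(d,b)
reach(d,d)
reach(d,f)
reach(d,h)
reach(d,i)
reach(f,b)
reach(f,d)
reach(f,f)
reach(f,h)
reach(f,i)
reach(g,b)
reach(g,d)
reach(g,f)
reach(g,h)
reach(g,i)
reach(h,b)
reach(h,d)
reach(h,f)
reach(h,h)
reach(h,i)
reach(i,b)
reach(i,d)
reach(i,f)
reach(i,h)
reach(i,i)

round 1: derive reach(b,b) via R0 from road(b,b)
round 1: derive reach(b,d) via R0 from road(b,d)
round 1: derive reach(c,d) via R0 from road(c,d)
round 1: derive reach(c,i) via R0 from road(c,i)
round 1: derive reach(d,f) via R0 from road(d,f)
round 1: derive reach(d,i) via R0 from road(d,i)
round 1: derive reach(f,b) via R0 from road(f,b)
round 1: derive reach(f,f) via R0 from road(f,f)
round 1: derive reach(g,h) via R0 from road(g,h)
round 1: derive reach(h,b) via R0 from road(h,b)
round 1: derive reach(h,f) via R0 from road(h,f)
round 1: derive reach(h,h) via R0 from road(h,h)
round 1: derive reach(i,d) via R0 from road(i,d)
round 1: derive reach(b,i) via R2 from road(b,b), red(b,i)
round 1: derive reach(c,b) via R2 from road(c,d), red(d,b)
round 1: derive reach(c,h) via R2 from road(c,i), red(i,h)
round 1: derive reach(d,b) via R2 from road(d,i), red(i,b)
round 1: derive reach(d,h) via R2 from road(d,i), red(i,h)
round 1: derive reach(f,i) via R2 from road(f,b), red(b,i)
round 1: derive reach(g,b) via R2 from road(g,h), red(h,b)
round 1: derive reach(g,d) via R2 from road(g,h), red(h,d)
round 1: derive reach(g,f) via R2 from road(g,h), red(h,f)
round 1: derive reach(h,d) via R2 from road(h,h), red(h,d)
round 1: derive reach(h,i) via R2 from road(h,b), red(b,i)
round 1: derive reach(i,b) via R2 from road(i,d), red(d,b)
round 2: derive reach(b,f) via R1 from reach(b,d), reach(d,f)
round 2: derive reach(b,h) via R1 from reach(b,d), reach(d,h)
round 2: derive reach(c,f) via R1 from reach(c,d), reach(d,f)
round 2: derive reach(d,d) via R1 from reach(d,b), reach(b,d)
round 2: derive reach(f,d) via R1 from reach(f,b), reach(b,d)
round 2: derive reach(g,i) via R1 from reach(g,b), reach(b,i)
round 2: derive reach(i,f) via R1 from reach(i,d), reach(d,f)
round 2: derive reach(i,h) via R1 from reach(i,d), reach(d,h)
round 2: derive reach(i,i) via R1 from reach(i,b), reach(b,i)
round 3: derive reach(f,h) via R1 from reach(f,b), reach(b,h)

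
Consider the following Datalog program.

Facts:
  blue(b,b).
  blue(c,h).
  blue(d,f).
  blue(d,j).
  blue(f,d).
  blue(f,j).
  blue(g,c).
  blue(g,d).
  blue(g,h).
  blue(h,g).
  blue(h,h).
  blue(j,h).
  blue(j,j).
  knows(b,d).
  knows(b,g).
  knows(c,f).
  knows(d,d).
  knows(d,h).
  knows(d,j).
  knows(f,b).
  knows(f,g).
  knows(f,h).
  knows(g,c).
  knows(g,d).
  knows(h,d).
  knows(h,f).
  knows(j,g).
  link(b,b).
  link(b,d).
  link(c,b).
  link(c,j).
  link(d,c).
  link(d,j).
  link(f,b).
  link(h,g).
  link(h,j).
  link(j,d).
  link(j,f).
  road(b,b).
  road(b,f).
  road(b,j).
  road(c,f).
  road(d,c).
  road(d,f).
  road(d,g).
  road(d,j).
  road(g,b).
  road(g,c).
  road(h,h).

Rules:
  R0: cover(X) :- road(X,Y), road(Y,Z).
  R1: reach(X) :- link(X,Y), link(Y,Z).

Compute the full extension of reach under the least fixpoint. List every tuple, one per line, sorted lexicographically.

reach(b)
reach(c)
reach(d)
reach(f)
reach(h)
reach(j)

round 1: derive reach(b) via R1 from link(b,b), link(b,b)
round 1: derive reach(c) via R1 from link(c,b), link(b,b)
round 1: derive reach(d) via R1 from link(d,c), link(c,b)
round 1: derive reach(f) via R1 from link(f,b), link(b,b)
round 1: derive reach(h) via R1 from link(h,j), link(j,d)
round 1: derive reach(j) via R1 from link(j,d), link(d,c)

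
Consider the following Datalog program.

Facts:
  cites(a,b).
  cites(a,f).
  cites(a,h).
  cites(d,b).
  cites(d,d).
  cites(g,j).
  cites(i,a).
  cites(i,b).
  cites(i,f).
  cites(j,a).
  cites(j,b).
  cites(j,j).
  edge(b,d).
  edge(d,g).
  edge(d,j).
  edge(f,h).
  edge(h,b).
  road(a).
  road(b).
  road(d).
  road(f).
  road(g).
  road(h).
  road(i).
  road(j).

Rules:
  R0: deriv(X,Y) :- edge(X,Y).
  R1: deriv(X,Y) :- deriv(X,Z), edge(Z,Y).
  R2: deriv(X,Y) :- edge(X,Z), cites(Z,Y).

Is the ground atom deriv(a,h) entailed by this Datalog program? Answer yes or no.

no

round 1: derive deriv(b,d) via R0 from edge(b,d)
round 1: derive deriv(d,g) via R0 from edge(d,g)
round 1: derive deriv(d,j) via R0 from edge(d,j)
round 1: derive deriv(f,h) via R0 from edge(f,h)
round 1: derive deriv(h,b) via R0 from edge(h,b)
round 1: derive deriv(b,b) via R2 from edge(b,d), cites(d,b)
round 1: derive deriv(d,a) via R2 from edge(d,j), cites(j,a)
round 1: derive deriv(d,b) via R2 from edge(d,j), cites(j,b)
round 2: derive deriv(b,g) via R1 from deriv(b,d), edge(d,g)
round 2: derive deriv(b,j) via R1 from deriv(b,d), edge(d,j)
round 2: derive deriv(d,d) via R1 from deriv(d,b), edge(b,d)
round 2: derive deriv(f,b) via R1 from deriv(f,h), edge(h,b)
round 2: derive deriv(h,d) via R1 from deriv(h,b), edge(b,d)
round 3: derive deriv(f,d) via R1 from deriv(f,b), edge(b,d)
round 3: derive deriv(h,g) via R1 from deriv(h,d), edge(d,g)
round 3: derive deriv(h,j) via R1 from deriv(h,d), edge(d,j)
round 4: derive deriv(f,g) via R1 from deriv(f,d), edge(d,g)
round 4: derive deriv(f,j) via R1 from deriv(f,d), edge(d,j)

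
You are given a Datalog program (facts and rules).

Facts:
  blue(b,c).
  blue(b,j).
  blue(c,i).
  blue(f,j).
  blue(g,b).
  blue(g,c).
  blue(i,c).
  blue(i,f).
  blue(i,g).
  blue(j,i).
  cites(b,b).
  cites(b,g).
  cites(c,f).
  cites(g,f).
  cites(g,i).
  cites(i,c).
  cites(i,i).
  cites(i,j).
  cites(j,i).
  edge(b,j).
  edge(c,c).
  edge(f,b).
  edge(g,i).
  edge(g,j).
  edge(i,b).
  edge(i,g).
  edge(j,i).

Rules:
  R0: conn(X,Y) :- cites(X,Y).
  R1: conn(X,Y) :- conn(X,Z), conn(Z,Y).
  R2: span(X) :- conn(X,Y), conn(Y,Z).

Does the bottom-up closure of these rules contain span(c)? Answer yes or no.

round 1: derive conn(b,b) via R0 from cites(b,b)
round 1: derive conn(b,g) via R0 from cites(b,g)
round 1: derive conn(c,f) via R0 from cites(c,f)
round 1: derive conn(g,f) via R0 from cites(g,f)
round 1: derive conn(g,i) via R0 from cites(g,i)
round 1: derive conn(i,c) via R0 from cites(i,c)
round 1: derive conn(i,i) via R0 from cites(i,i)
round 1: derive conn(i,j) via R0 from cites(i,j)
round 1: derive conn(j,i) via R0 from cites(j,i)
round 2: derive conn(b,f) via R1 from conn(b,g), conn(g,f)
round 2: derive conn(b,i) via R1 from conn(b,g), conn(g,i)
round 2: derive conn(g,c) via R1 from conn(g,i), conn(i,c)
round 2: derive conn(g,j) via R1 from conn(g,i), conn(i,j)
round 2: derive conn(i,f) via R1 from conn(i,c), conn(c,f)
round 2: derive conn(j,c) via R1 from conn(j,i), conn(i,c)
round 2: derive conn(j,j) via R1 from conn(j,i), conn(i,j)
round 2: derive span(b) via R2 from conn(b,b), conn(b,b)
round 2: derive span(g) via R2 from conn(g,i), conn(i,c)
round 2: derive span(i) via R2 from conn(i,c), conn(c,f)
round 2: derive span(j) via R2 from conn(j,i), conn(i,c)
round 3: derive conn(b,c) via R1 from conn(b,g), conn(g,c)
round 3: derive conn(b,j) via R1 from conn(b,g), conn(g,j)
round 3: derive conn(j,f) via R1 from conn(j,c), conn(c,f)

no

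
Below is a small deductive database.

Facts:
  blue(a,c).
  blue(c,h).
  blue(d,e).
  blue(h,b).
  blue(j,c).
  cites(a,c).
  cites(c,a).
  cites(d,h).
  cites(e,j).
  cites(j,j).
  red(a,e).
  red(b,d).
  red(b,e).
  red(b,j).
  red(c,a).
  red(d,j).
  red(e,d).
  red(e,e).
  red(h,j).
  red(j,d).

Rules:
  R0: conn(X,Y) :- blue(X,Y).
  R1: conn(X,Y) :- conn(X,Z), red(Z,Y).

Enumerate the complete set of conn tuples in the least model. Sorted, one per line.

conn(a,a)
conn(a,c)
conn(a,d)
conn(a,e)
conn(a,j)
conn(c,d)
conn(c,h)
conn(c,j)
conn(d,d)
conn(d,e)
conn(d,j)
conn(h,b)
conn(h,d)
conn(h,e)
conn(h,j)
conn(j,a)
conn(j,c)
conn(j,d)
conn(j,e)
conn(j,j)

round 1: derive conn(a,c) via R0 from blue(a,c)
round 1: derive conn(c,h) via R0 from blue(c,h)
round 1: derive conn(d,e) via R0 from blue(d,e)
round 1: derive conn(h,b) via R0 from blue(h,b)
round 1: derive conn(j,c) via R0 from blue(j,c)
round 2: derive conn(a,a) via R1 from conn(a,c), red(c,a)
round 2: derive conn(c,j) via R1 from conn(c,h), red(h,j)
round 2: derive conn(d,d) via R1 from conn(d,e), red(e,d)
round 2: derive conn(h,d) via R1 from conn(h,b), red(b,d)
round 2: derive conn(h,e) via R1 from conn(h,b), red(b,e)
round 2: derive conn(h,j) via R1 from conn(h,b), red(b,j)
round 2: derive conn(j,a) via R1 from conn(j,c), red(c,a)
round 3: derive conn(a,e) via R1 from conn(a,a), red(a,e)
round 3: derive conn(c,d) via R1 from conn(c,j), red(j,d)
round 3: derive conn(d,j) via R1 from conn(d,d), red(d,j)
round 3: derive conn(j,e) via R1 from conn(j,a), red(a,e)
round 4: derive conn(a,d) via R1 from conn(a,e), red(e,d)
round 4: derive conn(j,d) via R1 from conn(j,e), red(e,d)
round 5: derive conn(a,j) via R1 from conn(a,d), red(d,j)
round 5: derive conn(j,j) via R1 from conn(j,d), red(d,j)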